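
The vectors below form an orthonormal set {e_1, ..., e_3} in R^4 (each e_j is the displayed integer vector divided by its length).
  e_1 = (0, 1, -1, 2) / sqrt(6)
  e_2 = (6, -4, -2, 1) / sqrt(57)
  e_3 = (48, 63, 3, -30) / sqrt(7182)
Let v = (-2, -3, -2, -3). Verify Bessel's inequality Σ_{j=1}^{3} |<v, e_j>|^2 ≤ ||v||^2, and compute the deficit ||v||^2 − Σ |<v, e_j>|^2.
Σ |<v, e_j>|^2 = 290/21; ||v||^2 = 26; deficit = 256/21

Write each e_j = u_j / sqrt(<u_j, u_j>) where u_j is the displayed integer vector. Then <v, e_j> = <v, u_j> / sqrt(<u_j, u_j>), so |<v, e_j>|^2 = <v, u_j>^2 / <u_j, u_j>.
Coefficients: <v, e_1> = -7/sqrt(6), <v, e_2> = 1/sqrt(57), <v, e_3> = -201/sqrt(7182).
Square and sum: Σ |<v, e_j>|^2 = 290/21.
Compute ||v||^2 = v·v = 26.
Deficit = 26 − 290/21 = 256/21 ≥ 0, confirming Bessel's inequality. (The deficit equals ||v − Σ <v,e_j> e_j||^2, the squared distance from v to span{e_j}.)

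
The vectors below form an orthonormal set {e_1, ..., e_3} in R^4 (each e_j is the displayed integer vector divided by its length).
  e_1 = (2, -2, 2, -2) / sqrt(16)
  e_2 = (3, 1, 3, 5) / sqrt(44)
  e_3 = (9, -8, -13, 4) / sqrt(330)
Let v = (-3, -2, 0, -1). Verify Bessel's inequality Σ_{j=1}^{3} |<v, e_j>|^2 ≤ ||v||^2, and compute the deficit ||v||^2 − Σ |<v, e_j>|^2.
Σ |<v, e_j>|^2 = 13/2; ||v||^2 = 14; deficit = 15/2

Write each e_j = u_j / sqrt(<u_j, u_j>) where u_j is the displayed integer vector. Then <v, e_j> = <v, u_j> / sqrt(<u_j, u_j>), so |<v, e_j>|^2 = <v, u_j>^2 / <u_j, u_j>.
Coefficients: <v, e_1> = 0/sqrt(16), <v, e_2> = -16/sqrt(44), <v, e_3> = -15/sqrt(330).
Square and sum: Σ |<v, e_j>|^2 = 13/2.
Compute ||v||^2 = v·v = 14.
Deficit = 14 − 13/2 = 15/2 ≥ 0, confirming Bessel's inequality. (The deficit equals ||v − Σ <v,e_j> e_j||^2, the squared distance from v to span{e_j}.)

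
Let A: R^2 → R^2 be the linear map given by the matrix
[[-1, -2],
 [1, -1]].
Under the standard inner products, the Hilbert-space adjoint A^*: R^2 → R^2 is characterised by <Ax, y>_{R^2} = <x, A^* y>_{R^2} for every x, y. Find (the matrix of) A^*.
A^* = A^T =
[[-1, 1],
 [-2, -1]]

For real matrices with standard dot products, the defining identity <Ax, y> = <x, A^* y> gives (Ax)^T y = x^T (A^*) y, i.e. x^T A^T y = x^T (A^*) y. Since this holds for all x, y, we must have A^* = A^T. Therefore
A^* =
[[-1, 1],
 [-2, -1]].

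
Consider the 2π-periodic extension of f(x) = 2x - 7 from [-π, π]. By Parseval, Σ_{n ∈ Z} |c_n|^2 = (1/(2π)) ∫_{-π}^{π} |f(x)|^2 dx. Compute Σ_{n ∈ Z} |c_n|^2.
Σ |c_n|^2 = 4π^2/3 + 49

Expand and integrate term by term over [-π, π]:
  ∫ (2x)^2 dx = 4·(2π^3/3); ∫ 2·2·(-7)·x dx = 0 (odd integrand); ∫ (-7)^2 dx = 49·2π.
So (1/(2π)) ∫_{-π}^{π} (2x - 7)^2 dx = 4π^2/3 + 49 = 4π^2/3 + 49.
Parseval ⇒ Σ |c_n|^2 = 4π^2/3 + 49.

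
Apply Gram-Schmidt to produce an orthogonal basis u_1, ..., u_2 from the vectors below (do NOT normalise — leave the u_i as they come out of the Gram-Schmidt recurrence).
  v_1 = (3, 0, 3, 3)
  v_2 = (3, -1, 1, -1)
Orthogonal basis:
  u_1 = (3, 0, 3, 3)
  u_2 = (2, -1, 0, -2)

Apply the Gram-Schmidt recurrence
  u_1 = v_1
  u_i = v_i − Σ_{j<i} ((v_i · u_j) / (u_j · u_j)) · u_j.

Step by step this gives:
  u_1 = (3, 0, 3, 3)
  u_2 = (2, -1, 0, -2)

Orthogonality check:
  u_2 · u_1 = 0 (should be 0)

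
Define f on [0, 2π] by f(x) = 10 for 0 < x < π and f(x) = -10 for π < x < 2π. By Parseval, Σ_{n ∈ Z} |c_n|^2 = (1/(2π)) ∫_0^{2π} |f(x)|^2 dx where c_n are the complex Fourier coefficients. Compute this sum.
Σ |c_n|^2 = 100

Parseval equates the L^2 energy of f (normalised by 1/(2π)) with the ℓ^2 sum of its Fourier coefficients: (1/(2π)) ∫_0^{2π} |f|^2 = Σ |c_n|^2.
Compute the left side: (1/(2π)) [∫_0^π 10^2 dx + ∫_π^{2π} (-10)^2 dx] = (1/(2π)) · (100π + 100π) = (100 + 100)/2 = 100.
So Σ_{n ∈ Z} |c_n|^2 = 100.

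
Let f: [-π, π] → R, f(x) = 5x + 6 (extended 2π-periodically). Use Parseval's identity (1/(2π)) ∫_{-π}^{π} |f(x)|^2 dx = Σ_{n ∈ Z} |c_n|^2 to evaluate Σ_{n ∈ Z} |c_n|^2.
Σ |c_n|^2 = 25π^2/3 + 36

Expand and integrate term by term over [-π, π]:
  ∫ (5x)^2 dx = 25·(2π^3/3); ∫ 2·5·(6)·x dx = 0 (odd integrand); ∫ 6^2 dx = 36·2π.
So (1/(2π)) ∫_{-π}^{π} (5x + 6)^2 dx = 25π^2/3 + 36 = 25π^2/3 + 36.
Parseval ⇒ Σ |c_n|^2 = 25π^2/3 + 36.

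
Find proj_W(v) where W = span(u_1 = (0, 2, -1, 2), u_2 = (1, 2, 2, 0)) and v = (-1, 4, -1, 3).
proj_W(v) = (15/77, 40/11, -95/77, 250/77)

Set up U = [u_1 | ... | u_2] ∈ R^(4×2). The projector onto W = col(U) is P = U (U^T U)^(-1) U^T.
Compute U^T U =
  [9, 2]
  [2, 9],
and U^T v = (15, 5).
Solve U^T U · c = U^T v for the coefficients: c = (125/77, 15/77). The projection is proj_W(v) = U c.
Check: (v - proj_W(v)) · u_1 = 0  (should be 0).
Check: (v - proj_W(v)) · u_2 = 0  (should be 0).
Result: proj_W(v) = (15/77, 40/11, -95/77, 250/77).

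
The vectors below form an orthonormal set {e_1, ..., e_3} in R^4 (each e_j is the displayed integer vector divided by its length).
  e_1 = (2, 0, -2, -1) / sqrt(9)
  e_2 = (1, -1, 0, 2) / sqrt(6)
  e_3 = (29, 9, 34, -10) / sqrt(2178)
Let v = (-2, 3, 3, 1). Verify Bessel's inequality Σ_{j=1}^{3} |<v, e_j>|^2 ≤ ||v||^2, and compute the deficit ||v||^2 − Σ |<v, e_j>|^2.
Σ |<v, e_j>|^2 = 2015/121; ||v||^2 = 23; deficit = 768/121

Write each e_j = u_j / sqrt(<u_j, u_j>) where u_j is the displayed integer vector. Then <v, e_j> = <v, u_j> / sqrt(<u_j, u_j>), so |<v, e_j>|^2 = <v, u_j>^2 / <u_j, u_j>.
Coefficients: <v, e_1> = -11/sqrt(9), <v, e_2> = -3/sqrt(6), <v, e_3> = 61/sqrt(2178).
Square and sum: Σ |<v, e_j>|^2 = 2015/121.
Compute ||v||^2 = v·v = 23.
Deficit = 23 − 2015/121 = 768/121 ≥ 0, confirming Bessel's inequality. (The deficit equals ||v − Σ <v,e_j> e_j||^2, the squared distance from v to span{e_j}.)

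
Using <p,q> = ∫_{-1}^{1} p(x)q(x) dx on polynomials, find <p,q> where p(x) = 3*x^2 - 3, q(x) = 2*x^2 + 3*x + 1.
<p,q> = -28/5

Expand the product: p(x)·q(x) = 6*x^4 + 9*x^3 - 3*x^2 - 9*x - 3.
∫_{-1}^{1} of each monomial x^k gives [2/(k+1) if k even, 0 if k odd]. Integrating term-by-term (or equivalently evaluating the antiderivative F(x) = 6*x^5/5 + 9*x^4/4 - x^3 - 9*x^2/2 - 3*x at the endpoints):
  F(1) − F(−1) = -101/20 − (11/20) = -28/5.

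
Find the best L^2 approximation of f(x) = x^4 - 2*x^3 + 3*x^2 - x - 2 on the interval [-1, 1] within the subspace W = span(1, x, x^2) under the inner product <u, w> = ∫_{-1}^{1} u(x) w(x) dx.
g(x) = 27*x^2/7 - 11*x/5 - 73/35

The best approximation g ∈ W is the orthogonal projection of f onto W. Writing g = a_0 + a_1 x + a_2 x^2, the coefficients solve the normal equations G · a = b where
  G_{ij} = <φ_i, φ_j> and b_i = <f, φ_i>, with φ_0 = 1, φ_1 = x, φ_2 = x^2.
G =
  [2, 0, 2/3]
  [0, 2/3, 0]
  [2/3, 0, 2/5],
b = (-8/5, -22/15, 16/105).
Solving gives a_0 = -73/35, a_1 = -11/5, a_2 = 27/7, so
  g(x) = 27*x^2/7 - 11*x/5 - 73/35.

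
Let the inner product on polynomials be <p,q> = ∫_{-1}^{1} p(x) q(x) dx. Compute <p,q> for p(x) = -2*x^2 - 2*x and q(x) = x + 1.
<p,q> = -8/3

Expand the product: p(x)·q(x) = -2*x^3 - 4*x^2 - 2*x.
∫_{-1}^{1} of each monomial x^k gives [2/(k+1) if k even, 0 if k odd]. Integrating term-by-term (or equivalently evaluating the antiderivative F(x) = -x^4/2 - 4*x^3/3 - x^2 at the endpoints):
  F(1) − F(−1) = -17/6 − (-1/6) = -8/3.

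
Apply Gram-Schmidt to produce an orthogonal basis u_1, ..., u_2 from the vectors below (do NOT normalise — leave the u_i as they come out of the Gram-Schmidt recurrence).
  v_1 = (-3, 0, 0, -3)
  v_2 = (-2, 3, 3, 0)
Orthogonal basis:
  u_1 = (-3, 0, 0, -3)
  u_2 = (-1, 3, 3, 1)

Apply the Gram-Schmidt recurrence
  u_1 = v_1
  u_i = v_i − Σ_{j<i} ((v_i · u_j) / (u_j · u_j)) · u_j.

Step by step this gives:
  u_1 = (-3, 0, 0, -3)
  u_2 = (-1, 3, 3, 1)

Orthogonality check:
  u_2 · u_1 = 0 (should be 0)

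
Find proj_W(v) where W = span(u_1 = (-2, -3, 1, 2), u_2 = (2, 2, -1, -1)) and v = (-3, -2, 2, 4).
proj_W(v) = (-28/11, -40/11, 14/11, 26/11)

Set up U = [u_1 | ... | u_2] ∈ R^(4×2). The projector onto W = col(U) is P = U (U^T U)^(-1) U^T.
Compute U^T U =
  [18, -13]
  [-13, 10],
and U^T v = (22, -16).
Solve U^T U · c = U^T v for the coefficients: c = (12/11, -2/11). The projection is proj_W(v) = U c.
Check: (v - proj_W(v)) · u_1 = 0  (should be 0).
Check: (v - proj_W(v)) · u_2 = 0  (should be 0).
Result: proj_W(v) = (-28/11, -40/11, 14/11, 26/11).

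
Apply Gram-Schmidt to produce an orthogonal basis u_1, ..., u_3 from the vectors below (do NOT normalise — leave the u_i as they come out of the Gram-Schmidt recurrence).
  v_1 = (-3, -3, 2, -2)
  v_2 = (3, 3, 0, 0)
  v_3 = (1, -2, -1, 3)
Orthogonal basis:
  u_1 = (-3, -3, 2, -2)
  u_2 = (12/13, 12/13, 18/13, -18/13)
  u_3 = (3/2, -3/2, 1, 1)

Apply the Gram-Schmidt recurrence
  u_1 = v_1
  u_i = v_i − Σ_{j<i} ((v_i · u_j) / (u_j · u_j)) · u_j.

Step by step this gives:
  u_1 = (-3, -3, 2, -2)
  u_2 = (12/13, 12/13, 18/13, -18/13)
  u_3 = (3/2, -3/2, 1, 1)

Orthogonality check:
  u_2 · u_1 = 0 (should be 0)
  u_3 · u_1 = 0 (should be 0)
  u_3 · u_2 = 0 (should be 0)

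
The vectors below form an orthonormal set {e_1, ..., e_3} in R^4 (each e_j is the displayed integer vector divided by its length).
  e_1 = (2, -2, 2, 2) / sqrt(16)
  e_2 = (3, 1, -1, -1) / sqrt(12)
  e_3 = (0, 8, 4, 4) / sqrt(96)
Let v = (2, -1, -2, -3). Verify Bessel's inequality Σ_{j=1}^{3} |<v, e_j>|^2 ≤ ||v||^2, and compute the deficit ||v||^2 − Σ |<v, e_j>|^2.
Σ |<v, e_j>|^2 = 35/2; ||v||^2 = 18; deficit = 1/2

Write each e_j = u_j / sqrt(<u_j, u_j>) where u_j is the displayed integer vector. Then <v, e_j> = <v, u_j> / sqrt(<u_j, u_j>), so |<v, e_j>|^2 = <v, u_j>^2 / <u_j, u_j>.
Coefficients: <v, e_1> = -4/sqrt(16), <v, e_2> = 10/sqrt(12), <v, e_3> = -28/sqrt(96).
Square and sum: Σ |<v, e_j>|^2 = 35/2.
Compute ||v||^2 = v·v = 18.
Deficit = 18 − 35/2 = 1/2 ≥ 0, confirming Bessel's inequality. (The deficit equals ||v − Σ <v,e_j> e_j||^2, the squared distance from v to span{e_j}.)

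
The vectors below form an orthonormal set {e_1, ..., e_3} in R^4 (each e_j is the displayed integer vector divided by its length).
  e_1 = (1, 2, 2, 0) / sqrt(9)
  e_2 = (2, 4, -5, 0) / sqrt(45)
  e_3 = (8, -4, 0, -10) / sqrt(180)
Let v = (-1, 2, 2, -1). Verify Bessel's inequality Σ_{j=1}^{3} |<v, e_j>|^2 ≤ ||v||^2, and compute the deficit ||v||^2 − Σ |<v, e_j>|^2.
Σ |<v, e_j>|^2 = 6; ||v||^2 = 10; deficit = 4

Write each e_j = u_j / sqrt(<u_j, u_j>) where u_j is the displayed integer vector. Then <v, e_j> = <v, u_j> / sqrt(<u_j, u_j>), so |<v, e_j>|^2 = <v, u_j>^2 / <u_j, u_j>.
Coefficients: <v, e_1> = 7/sqrt(9), <v, e_2> = -4/sqrt(45), <v, e_3> = -6/sqrt(180).
Square and sum: Σ |<v, e_j>|^2 = 6.
Compute ||v||^2 = v·v = 10.
Deficit = 10 − 6 = 4 ≥ 0, confirming Bessel's inequality. (The deficit equals ||v − Σ <v,e_j> e_j||^2, the squared distance from v to span{e_j}.)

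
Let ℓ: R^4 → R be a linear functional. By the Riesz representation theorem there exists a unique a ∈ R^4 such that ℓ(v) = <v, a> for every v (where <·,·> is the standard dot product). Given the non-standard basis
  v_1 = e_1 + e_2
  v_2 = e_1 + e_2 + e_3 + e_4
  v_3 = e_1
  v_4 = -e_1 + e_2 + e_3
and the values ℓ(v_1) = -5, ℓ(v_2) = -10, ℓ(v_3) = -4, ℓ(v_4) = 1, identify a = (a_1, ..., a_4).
a = (-4, -1, -2, -3)

Write a = (a_1, ..., a_4) in the standard basis. For each basis vector v_i, ℓ(v_i) = <v_i, a> is a linear equation in the a_j's. Collect the n equations into a matrix system V a = ℓ, where row i of V is v_i (expressed in the standard basis). Since V is invertible (lower-triangular with 1s on the diagonal, up to permutation), solve by back-substitution:
  V =
[[1, 1, 0, 0],
 [1, 1, 1, 1],
 [1, 0, 0, 0],
 [-1, 1, 1, 0]]
  V a = (-5, -10, -4, 1)
Solving gives a = (-4, -1, -2, -3).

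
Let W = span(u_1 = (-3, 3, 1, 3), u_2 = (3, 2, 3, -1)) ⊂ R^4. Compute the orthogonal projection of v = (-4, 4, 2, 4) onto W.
proj_W(v) = (-486/127, 544/127, 1042/635, 2546/635)

Set up U = [u_1 | ... | u_2] ∈ R^(4×2). The projector onto W = col(U) is P = U (U^T U)^(-1) U^T.
Compute U^T U =
  [28, -3]
  [-3, 23],
and U^T v = (38, -2).
Solve U^T U · c = U^T v for the coefficients: c = (868/635, 58/635). The projection is proj_W(v) = U c.
Check: (v - proj_W(v)) · u_1 = 0  (should be 0).
Check: (v - proj_W(v)) · u_2 = 0  (should be 0).
Result: proj_W(v) = (-486/127, 544/127, 1042/635, 2546/635).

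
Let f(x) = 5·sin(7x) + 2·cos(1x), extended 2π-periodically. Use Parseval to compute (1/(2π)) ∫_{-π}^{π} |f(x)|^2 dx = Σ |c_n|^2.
Σ |c_n|^2 = 29/2

Expand |f|^2 and use orthogonality of {sin(nx), cos(mx)} on [-π, π]:
  ∫_{-π}^{π} sin(nx)^2 dx = π, ∫ cos(mx)^2 dx = π, and cross terms integrate to 0.
So ∫_{-π}^{π} f(x)^2 dx = 5^2 · π + 2^2 · π = (25 + 4)π.
Divide by 2π: (25 + 4)/2 = 29/2.
By Parseval, this equals Σ |c_n|^2.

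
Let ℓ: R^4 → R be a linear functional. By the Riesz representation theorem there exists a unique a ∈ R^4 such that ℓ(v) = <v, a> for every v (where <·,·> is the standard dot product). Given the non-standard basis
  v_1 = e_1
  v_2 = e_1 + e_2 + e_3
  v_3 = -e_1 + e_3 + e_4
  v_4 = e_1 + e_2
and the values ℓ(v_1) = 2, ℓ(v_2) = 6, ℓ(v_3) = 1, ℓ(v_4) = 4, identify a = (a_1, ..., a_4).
a = (2, 2, 2, 1)

Write a = (a_1, ..., a_4) in the standard basis. For each basis vector v_i, ℓ(v_i) = <v_i, a> is a linear equation in the a_j's. Collect the n equations into a matrix system V a = ℓ, where row i of V is v_i (expressed in the standard basis). Since V is invertible (lower-triangular with 1s on the diagonal, up to permutation), solve by back-substitution:
  V =
[[1, 0, 0, 0],
 [1, 1, 1, 0],
 [-1, 0, 1, 1],
 [1, 1, 0, 0]]
  V a = (2, 6, 1, 4)
Solving gives a = (2, 2, 2, 1).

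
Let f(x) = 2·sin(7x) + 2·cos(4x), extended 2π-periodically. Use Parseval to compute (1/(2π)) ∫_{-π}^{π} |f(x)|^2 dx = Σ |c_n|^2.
Σ |c_n|^2 = 4

Expand |f|^2 and use orthogonality of {sin(nx), cos(mx)} on [-π, π]:
  ∫_{-π}^{π} sin(nx)^2 dx = π, ∫ cos(mx)^2 dx = π, and cross terms integrate to 0.
So ∫_{-π}^{π} f(x)^2 dx = 2^2 · π + 2^2 · π = (4 + 4)π.
Divide by 2π: (4 + 4)/2 = 4.
By Parseval, this equals Σ |c_n|^2.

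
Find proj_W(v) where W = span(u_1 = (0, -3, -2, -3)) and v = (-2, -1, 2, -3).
proj_W(v) = (0, -12/11, -8/11, -12/11)

Set up U = [u_1 | ... | u_1] ∈ R^(4×1). The projector onto W = col(U) is P = U (U^T U)^(-1) U^T.
Compute U^T U =
  [22],
and U^T v = (8).
Solve U^T U · c = U^T v for the coefficients: c = (4/11). The projection is proj_W(v) = U c.
Check: (v - proj_W(v)) · u_1 = 0  (should be 0).
Result: proj_W(v) = (0, -12/11, -8/11, -12/11).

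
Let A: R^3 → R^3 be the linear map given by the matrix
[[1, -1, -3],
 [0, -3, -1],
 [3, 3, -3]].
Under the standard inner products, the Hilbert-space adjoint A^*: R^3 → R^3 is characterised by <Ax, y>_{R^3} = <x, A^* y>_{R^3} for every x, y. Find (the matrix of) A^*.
A^* = A^T =
[[1, 0, 3],
 [-1, -3, 3],
 [-3, -1, -3]]

For real matrices with standard dot products, the defining identity <Ax, y> = <x, A^* y> gives (Ax)^T y = x^T (A^*) y, i.e. x^T A^T y = x^T (A^*) y. Since this holds for all x, y, we must have A^* = A^T. Therefore
A^* =
[[1, 0, 3],
 [-1, -3, 3],
 [-3, -1, -3]].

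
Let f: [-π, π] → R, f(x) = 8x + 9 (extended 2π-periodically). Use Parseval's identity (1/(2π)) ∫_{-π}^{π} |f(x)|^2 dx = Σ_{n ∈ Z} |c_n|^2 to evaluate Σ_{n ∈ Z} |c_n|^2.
Σ |c_n|^2 = 64π^2/3 + 81

Expand and integrate term by term over [-π, π]:
  ∫ (8x)^2 dx = 64·(2π^3/3); ∫ 2·8·(9)·x dx = 0 (odd integrand); ∫ 9^2 dx = 81·2π.
So (1/(2π)) ∫_{-π}^{π} (8x + 9)^2 dx = 64π^2/3 + 81 = 64π^2/3 + 81.
Parseval ⇒ Σ |c_n|^2 = 64π^2/3 + 81.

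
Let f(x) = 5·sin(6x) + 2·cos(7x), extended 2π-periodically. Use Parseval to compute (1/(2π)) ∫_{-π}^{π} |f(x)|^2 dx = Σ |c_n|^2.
Σ |c_n|^2 = 29/2

Expand |f|^2 and use orthogonality of {sin(nx), cos(mx)} on [-π, π]:
  ∫_{-π}^{π} sin(nx)^2 dx = π, ∫ cos(mx)^2 dx = π, and cross terms integrate to 0.
So ∫_{-π}^{π} f(x)^2 dx = 5^2 · π + 2^2 · π = (25 + 4)π.
Divide by 2π: (25 + 4)/2 = 29/2.
By Parseval, this equals Σ |c_n|^2.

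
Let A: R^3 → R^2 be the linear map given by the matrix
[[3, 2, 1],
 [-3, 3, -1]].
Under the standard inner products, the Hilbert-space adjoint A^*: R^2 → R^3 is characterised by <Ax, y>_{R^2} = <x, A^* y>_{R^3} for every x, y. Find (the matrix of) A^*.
A^* = A^T =
[[3, -3],
 [2, 3],
 [1, -1]]

For real matrices with standard dot products, the defining identity <Ax, y> = <x, A^* y> gives (Ax)^T y = x^T (A^*) y, i.e. x^T A^T y = x^T (A^*) y. Since this holds for all x, y, we must have A^* = A^T. Therefore
A^* =
[[3, -3],
 [2, 3],
 [1, -1]].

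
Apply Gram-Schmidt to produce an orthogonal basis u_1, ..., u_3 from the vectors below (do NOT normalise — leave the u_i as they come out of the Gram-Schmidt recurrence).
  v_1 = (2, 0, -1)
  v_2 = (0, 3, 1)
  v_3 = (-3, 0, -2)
Orthogonal basis:
  u_1 = (2, 0, -1)
  u_2 = (2/5, 3, 4/5)
  u_3 = (-9/7, 6/7, -18/7)

Apply the Gram-Schmidt recurrence
  u_1 = v_1
  u_i = v_i − Σ_{j<i} ((v_i · u_j) / (u_j · u_j)) · u_j.

Step by step this gives:
  u_1 = (2, 0, -1)
  u_2 = (2/5, 3, 4/5)
  u_3 = (-9/7, 6/7, -18/7)

Orthogonality check:
  u_2 · u_1 = 0 (should be 0)
  u_3 · u_1 = 0 (should be 0)
  u_3 · u_2 = 0 (should be 0)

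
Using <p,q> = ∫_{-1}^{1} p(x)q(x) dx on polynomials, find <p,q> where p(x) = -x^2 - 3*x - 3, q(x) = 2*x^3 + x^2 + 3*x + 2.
<p,q> = -362/15

Expand the product: p(x)·q(x) = -2*x^5 - 7*x^4 - 12*x^3 - 14*x^2 - 15*x - 6.
∫_{-1}^{1} of each monomial x^k gives [2/(k+1) if k even, 0 if k odd]. Integrating term-by-term (or equivalently evaluating the antiderivative F(x) = -x^6/3 - 7*x^5/5 - 3*x^4 - 14*x^3/3 - 15*x^2/2 - 6*x at the endpoints):
  F(1) − F(−1) = -229/10 − (37/30) = -362/15.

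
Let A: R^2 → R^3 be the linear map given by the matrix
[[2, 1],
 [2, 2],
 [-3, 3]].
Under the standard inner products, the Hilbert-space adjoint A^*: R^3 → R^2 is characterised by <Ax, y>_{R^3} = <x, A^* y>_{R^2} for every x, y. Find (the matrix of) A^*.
A^* = A^T =
[[2, 2, -3],
 [1, 2, 3]]

For real matrices with standard dot products, the defining identity <Ax, y> = <x, A^* y> gives (Ax)^T y = x^T (A^*) y, i.e. x^T A^T y = x^T (A^*) y. Since this holds for all x, y, we must have A^* = A^T. Therefore
A^* =
[[2, 2, -3],
 [1, 2, 3]].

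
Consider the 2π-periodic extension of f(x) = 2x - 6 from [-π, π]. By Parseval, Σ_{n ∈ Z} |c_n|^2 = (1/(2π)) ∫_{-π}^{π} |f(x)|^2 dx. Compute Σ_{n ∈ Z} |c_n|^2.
Σ |c_n|^2 = 4π^2/3 + 36

Expand and integrate term by term over [-π, π]:
  ∫ (2x)^2 dx = 4·(2π^3/3); ∫ 2·2·(-6)·x dx = 0 (odd integrand); ∫ (-6)^2 dx = 36·2π.
So (1/(2π)) ∫_{-π}^{π} (2x - 6)^2 dx = 4π^2/3 + 36 = 4π^2/3 + 36.
Parseval ⇒ Σ |c_n|^2 = 4π^2/3 + 36.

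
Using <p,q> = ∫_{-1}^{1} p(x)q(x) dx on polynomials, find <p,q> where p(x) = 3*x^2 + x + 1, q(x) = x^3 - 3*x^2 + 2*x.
<p,q> = -58/15

Expand the product: p(x)·q(x) = 3*x^5 - 8*x^4 + 4*x^3 - x^2 + 2*x.
∫_{-1}^{1} of each monomial x^k gives [2/(k+1) if k even, 0 if k odd]. Integrating term-by-term (or equivalently evaluating the antiderivative F(x) = x^6/2 - 8*x^5/5 + x^4 - x^3/3 + x^2 at the endpoints):
  F(1) − F(−1) = 17/30 − (133/30) = -58/15.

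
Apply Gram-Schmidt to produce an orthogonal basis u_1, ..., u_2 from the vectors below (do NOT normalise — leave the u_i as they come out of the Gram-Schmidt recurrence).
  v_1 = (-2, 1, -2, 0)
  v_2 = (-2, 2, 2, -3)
Orthogonal basis:
  u_1 = (-2, 1, -2, 0)
  u_2 = (-14/9, 16/9, 22/9, -3)

Apply the Gram-Schmidt recurrence
  u_1 = v_1
  u_i = v_i − Σ_{j<i} ((v_i · u_j) / (u_j · u_j)) · u_j.

Step by step this gives:
  u_1 = (-2, 1, -2, 0)
  u_2 = (-14/9, 16/9, 22/9, -3)

Orthogonality check:
  u_2 · u_1 = 0 (should be 0)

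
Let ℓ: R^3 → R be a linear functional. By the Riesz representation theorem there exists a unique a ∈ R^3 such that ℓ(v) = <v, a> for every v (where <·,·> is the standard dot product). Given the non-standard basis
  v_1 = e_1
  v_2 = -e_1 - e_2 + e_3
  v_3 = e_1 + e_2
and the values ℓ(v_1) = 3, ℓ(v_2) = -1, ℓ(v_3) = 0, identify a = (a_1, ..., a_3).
a = (3, -3, -1)

Write a = (a_1, ..., a_3) in the standard basis. For each basis vector v_i, ℓ(v_i) = <v_i, a> is a linear equation in the a_j's. Collect the n equations into a matrix system V a = ℓ, where row i of V is v_i (expressed in the standard basis). Since V is invertible (lower-triangular with 1s on the diagonal, up to permutation), solve by back-substitution:
  V =
[[1, 0, 0],
 [-1, -1, 1],
 [1, 1, 0]]
  V a = (3, -1, 0)
Solving gives a = (3, -3, -1).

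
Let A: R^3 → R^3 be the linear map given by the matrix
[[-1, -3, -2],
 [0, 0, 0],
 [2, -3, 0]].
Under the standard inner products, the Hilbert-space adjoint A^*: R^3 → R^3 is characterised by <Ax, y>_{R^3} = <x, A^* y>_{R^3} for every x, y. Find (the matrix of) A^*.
A^* = A^T =
[[-1, 0, 2],
 [-3, 0, -3],
 [-2, 0, 0]]

For real matrices with standard dot products, the defining identity <Ax, y> = <x, A^* y> gives (Ax)^T y = x^T (A^*) y, i.e. x^T A^T y = x^T (A^*) y. Since this holds for all x, y, we must have A^* = A^T. Therefore
A^* =
[[-1, 0, 2],
 [-3, 0, -3],
 [-2, 0, 0]].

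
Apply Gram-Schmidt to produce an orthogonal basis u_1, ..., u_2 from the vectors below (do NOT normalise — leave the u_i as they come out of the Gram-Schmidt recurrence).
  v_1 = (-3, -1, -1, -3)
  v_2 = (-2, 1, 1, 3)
Orthogonal basis:
  u_1 = (-3, -1, -1, -3)
  u_2 = (-11/4, 3/4, 3/4, 9/4)

Apply the Gram-Schmidt recurrence
  u_1 = v_1
  u_i = v_i − Σ_{j<i} ((v_i · u_j) / (u_j · u_j)) · u_j.

Step by step this gives:
  u_1 = (-3, -1, -1, -3)
  u_2 = (-11/4, 3/4, 3/4, 9/4)

Orthogonality check:
  u_2 · u_1 = 0 (should be 0)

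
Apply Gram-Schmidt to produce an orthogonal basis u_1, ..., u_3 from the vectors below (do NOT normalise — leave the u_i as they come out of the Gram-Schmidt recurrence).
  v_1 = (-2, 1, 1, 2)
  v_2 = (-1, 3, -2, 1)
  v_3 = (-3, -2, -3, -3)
Orthogonal basis:
  u_1 = (-2, 1, 1, 2)
  u_2 = (0, 5/2, -5/2, 0)
  u_3 = (-4, -2, -2, -2)

Apply the Gram-Schmidt recurrence
  u_1 = v_1
  u_i = v_i − Σ_{j<i} ((v_i · u_j) / (u_j · u_j)) · u_j.

Step by step this gives:
  u_1 = (-2, 1, 1, 2)
  u_2 = (0, 5/2, -5/2, 0)
  u_3 = (-4, -2, -2, -2)

Orthogonality check:
  u_2 · u_1 = 0 (should be 0)
  u_3 · u_1 = 0 (should be 0)
  u_3 · u_2 = 0 (should be 0)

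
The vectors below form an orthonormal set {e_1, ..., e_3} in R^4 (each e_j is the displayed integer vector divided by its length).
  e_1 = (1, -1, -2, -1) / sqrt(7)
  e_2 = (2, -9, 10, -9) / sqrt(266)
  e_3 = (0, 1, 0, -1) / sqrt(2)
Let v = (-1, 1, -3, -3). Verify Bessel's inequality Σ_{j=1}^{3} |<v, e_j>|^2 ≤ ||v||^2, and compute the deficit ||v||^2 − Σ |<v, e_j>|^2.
Σ |<v, e_j>|^2 = 299/19; ||v||^2 = 20; deficit = 81/19

Write each e_j = u_j / sqrt(<u_j, u_j>) where u_j is the displayed integer vector. Then <v, e_j> = <v, u_j> / sqrt(<u_j, u_j>), so |<v, e_j>|^2 = <v, u_j>^2 / <u_j, u_j>.
Coefficients: <v, e_1> = 7/sqrt(7), <v, e_2> = -14/sqrt(266), <v, e_3> = 4/sqrt(2).
Square and sum: Σ |<v, e_j>|^2 = 299/19.
Compute ||v||^2 = v·v = 20.
Deficit = 20 − 299/19 = 81/19 ≥ 0, confirming Bessel's inequality. (The deficit equals ||v − Σ <v,e_j> e_j||^2, the squared distance from v to span{e_j}.)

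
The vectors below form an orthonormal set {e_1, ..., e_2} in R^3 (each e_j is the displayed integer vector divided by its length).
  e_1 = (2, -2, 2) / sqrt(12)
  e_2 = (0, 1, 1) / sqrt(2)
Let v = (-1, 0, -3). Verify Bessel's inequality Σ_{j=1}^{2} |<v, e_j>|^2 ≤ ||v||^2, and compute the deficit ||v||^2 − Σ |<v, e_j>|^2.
Σ |<v, e_j>|^2 = 59/6; ||v||^2 = 10; deficit = 1/6

Write each e_j = u_j / sqrt(<u_j, u_j>) where u_j is the displayed integer vector. Then <v, e_j> = <v, u_j> / sqrt(<u_j, u_j>), so |<v, e_j>|^2 = <v, u_j>^2 / <u_j, u_j>.
Coefficients: <v, e_1> = -8/sqrt(12), <v, e_2> = -3/sqrt(2).
Square and sum: Σ |<v, e_j>|^2 = 59/6.
Compute ||v||^2 = v·v = 10.
Deficit = 10 − 59/6 = 1/6 ≥ 0, confirming Bessel's inequality. (The deficit equals ||v − Σ <v,e_j> e_j||^2, the squared distance from v to span{e_j}.)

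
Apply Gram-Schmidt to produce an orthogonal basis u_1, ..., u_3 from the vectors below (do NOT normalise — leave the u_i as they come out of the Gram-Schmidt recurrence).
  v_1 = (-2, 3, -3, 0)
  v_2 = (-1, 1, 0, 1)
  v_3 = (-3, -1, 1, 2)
Orthogonal basis:
  u_1 = (-2, 3, -3, 0)
  u_2 = (-6/11, 7/22, 15/22, 1)
  u_3 = (-75/41, -69/41, -19/41, -6/41)

Apply the Gram-Schmidt recurrence
  u_1 = v_1
  u_i = v_i − Σ_{j<i} ((v_i · u_j) / (u_j · u_j)) · u_j.

Step by step this gives:
  u_1 = (-2, 3, -3, 0)
  u_2 = (-6/11, 7/22, 15/22, 1)
  u_3 = (-75/41, -69/41, -19/41, -6/41)

Orthogonality check:
  u_2 · u_1 = 0 (should be 0)
  u_3 · u_1 = 0 (should be 0)
  u_3 · u_2 = 0 (should be 0)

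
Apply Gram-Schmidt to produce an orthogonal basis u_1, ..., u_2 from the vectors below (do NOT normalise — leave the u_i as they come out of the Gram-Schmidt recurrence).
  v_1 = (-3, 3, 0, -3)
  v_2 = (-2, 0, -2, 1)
Orthogonal basis:
  u_1 = (-3, 3, 0, -3)
  u_2 = (-5/3, -1/3, -2, 4/3)

Apply the Gram-Schmidt recurrence
  u_1 = v_1
  u_i = v_i − Σ_{j<i} ((v_i · u_j) / (u_j · u_j)) · u_j.

Step by step this gives:
  u_1 = (-3, 3, 0, -3)
  u_2 = (-5/3, -1/3, -2, 4/3)

Orthogonality check:
  u_2 · u_1 = 0 (should be 0)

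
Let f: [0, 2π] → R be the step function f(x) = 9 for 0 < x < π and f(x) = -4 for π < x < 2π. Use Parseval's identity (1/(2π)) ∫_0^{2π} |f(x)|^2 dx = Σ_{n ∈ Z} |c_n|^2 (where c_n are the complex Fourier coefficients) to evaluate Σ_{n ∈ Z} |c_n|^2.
Σ |c_n|^2 = 97/2

Parseval equates the L^2 energy of f (normalised by 1/(2π)) with the ℓ^2 sum of its Fourier coefficients: (1/(2π)) ∫_0^{2π} |f|^2 = Σ |c_n|^2.
Compute the left side: (1/(2π)) [∫_0^π 9^2 dx + ∫_π^{2π} (-4)^2 dx] = (1/(2π)) · (81π + 16π) = (81 + 16)/2 = 97/2.
So Σ_{n ∈ Z} |c_n|^2 = 97/2.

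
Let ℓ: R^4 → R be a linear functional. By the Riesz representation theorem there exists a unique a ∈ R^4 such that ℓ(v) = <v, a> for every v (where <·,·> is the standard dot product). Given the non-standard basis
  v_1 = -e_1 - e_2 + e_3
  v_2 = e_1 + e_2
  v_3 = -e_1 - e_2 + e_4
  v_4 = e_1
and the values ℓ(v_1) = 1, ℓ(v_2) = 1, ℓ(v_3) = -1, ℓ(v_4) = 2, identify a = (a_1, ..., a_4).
a = (2, -1, 2, 0)

Write a = (a_1, ..., a_4) in the standard basis. For each basis vector v_i, ℓ(v_i) = <v_i, a> is a linear equation in the a_j's. Collect the n equations into a matrix system V a = ℓ, where row i of V is v_i (expressed in the standard basis). Since V is invertible (lower-triangular with 1s on the diagonal, up to permutation), solve by back-substitution:
  V =
[[-1, -1, 1, 0],
 [1, 1, 0, 0],
 [-1, -1, 0, 1],
 [1, 0, 0, 0]]
  V a = (1, 1, -1, 2)
Solving gives a = (2, -1, 2, 0).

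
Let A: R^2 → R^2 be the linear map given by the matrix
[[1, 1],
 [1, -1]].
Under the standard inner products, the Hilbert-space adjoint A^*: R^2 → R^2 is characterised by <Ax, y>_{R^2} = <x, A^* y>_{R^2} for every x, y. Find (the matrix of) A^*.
A^* = A^T =
[[1, 1],
 [1, -1]]

For real matrices with standard dot products, the defining identity <Ax, y> = <x, A^* y> gives (Ax)^T y = x^T (A^*) y, i.e. x^T A^T y = x^T (A^*) y. Since this holds for all x, y, we must have A^* = A^T. Therefore
A^* =
[[1, 1],
 [1, -1]].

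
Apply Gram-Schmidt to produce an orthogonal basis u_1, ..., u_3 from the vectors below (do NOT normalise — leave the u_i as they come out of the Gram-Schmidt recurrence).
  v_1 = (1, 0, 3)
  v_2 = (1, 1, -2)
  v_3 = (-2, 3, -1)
Orthogonal basis:
  u_1 = (1, 0, 3)
  u_2 = (3/2, 1, -1/2)
  u_3 = (-12/7, 20/7, 4/7)

Apply the Gram-Schmidt recurrence
  u_1 = v_1
  u_i = v_i − Σ_{j<i} ((v_i · u_j) / (u_j · u_j)) · u_j.

Step by step this gives:
  u_1 = (1, 0, 3)
  u_2 = (3/2, 1, -1/2)
  u_3 = (-12/7, 20/7, 4/7)

Orthogonality check:
  u_2 · u_1 = 0 (should be 0)
  u_3 · u_1 = 0 (should be 0)
  u_3 · u_2 = 0 (should be 0)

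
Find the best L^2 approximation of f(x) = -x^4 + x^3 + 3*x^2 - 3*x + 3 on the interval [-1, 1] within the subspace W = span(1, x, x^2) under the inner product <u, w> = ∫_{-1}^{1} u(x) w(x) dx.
g(x) = 15*x^2/7 - 12*x/5 + 108/35

The best approximation g ∈ W is the orthogonal projection of f onto W. Writing g = a_0 + a_1 x + a_2 x^2, the coefficients solve the normal equations G · a = b where
  G_{ij} = <φ_i, φ_j> and b_i = <f, φ_i>, with φ_0 = 1, φ_1 = x, φ_2 = x^2.
G =
  [2, 0, 2/3]
  [0, 2/3, 0]
  [2/3, 0, 2/5],
b = (38/5, -8/5, 102/35).
Solving gives a_0 = 108/35, a_1 = -12/5, a_2 = 15/7, so
  g(x) = 15*x^2/7 - 12*x/5 + 108/35.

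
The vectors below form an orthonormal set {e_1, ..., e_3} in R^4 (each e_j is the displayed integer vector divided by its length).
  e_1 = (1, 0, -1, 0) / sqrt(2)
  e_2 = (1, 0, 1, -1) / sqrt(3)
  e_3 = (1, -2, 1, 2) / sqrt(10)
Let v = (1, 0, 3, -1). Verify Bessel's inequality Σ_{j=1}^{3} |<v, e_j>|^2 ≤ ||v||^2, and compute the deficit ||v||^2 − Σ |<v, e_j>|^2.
Σ |<v, e_j>|^2 = 161/15; ||v||^2 = 11; deficit = 4/15

Write each e_j = u_j / sqrt(<u_j, u_j>) where u_j is the displayed integer vector. Then <v, e_j> = <v, u_j> / sqrt(<u_j, u_j>), so |<v, e_j>|^2 = <v, u_j>^2 / <u_j, u_j>.
Coefficients: <v, e_1> = -2/sqrt(2), <v, e_2> = 5/sqrt(3), <v, e_3> = 2/sqrt(10).
Square and sum: Σ |<v, e_j>|^2 = 161/15.
Compute ||v||^2 = v·v = 11.
Deficit = 11 − 161/15 = 4/15 ≥ 0, confirming Bessel's inequality. (The deficit equals ||v − Σ <v,e_j> e_j||^2, the squared distance from v to span{e_j}.)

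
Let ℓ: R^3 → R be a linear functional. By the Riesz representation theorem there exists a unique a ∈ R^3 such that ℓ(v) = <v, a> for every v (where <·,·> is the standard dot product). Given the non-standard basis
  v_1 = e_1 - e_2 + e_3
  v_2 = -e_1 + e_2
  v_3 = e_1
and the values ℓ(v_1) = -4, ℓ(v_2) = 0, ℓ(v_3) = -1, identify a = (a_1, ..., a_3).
a = (-1, -1, -4)

Write a = (a_1, ..., a_3) in the standard basis. For each basis vector v_i, ℓ(v_i) = <v_i, a> is a linear equation in the a_j's. Collect the n equations into a matrix system V a = ℓ, where row i of V is v_i (expressed in the standard basis). Since V is invertible (lower-triangular with 1s on the diagonal, up to permutation), solve by back-substitution:
  V =
[[1, -1, 1],
 [-1, 1, 0],
 [1, 0, 0]]
  V a = (-4, 0, -1)
Solving gives a = (-1, -1, -4).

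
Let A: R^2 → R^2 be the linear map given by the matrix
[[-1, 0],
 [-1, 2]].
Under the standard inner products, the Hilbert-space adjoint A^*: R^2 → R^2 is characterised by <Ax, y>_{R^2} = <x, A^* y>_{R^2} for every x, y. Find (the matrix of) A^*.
A^* = A^T =
[[-1, -1],
 [0, 2]]

For real matrices with standard dot products, the defining identity <Ax, y> = <x, A^* y> gives (Ax)^T y = x^T (A^*) y, i.e. x^T A^T y = x^T (A^*) y. Since this holds for all x, y, we must have A^* = A^T. Therefore
A^* =
[[-1, -1],
 [0, 2]].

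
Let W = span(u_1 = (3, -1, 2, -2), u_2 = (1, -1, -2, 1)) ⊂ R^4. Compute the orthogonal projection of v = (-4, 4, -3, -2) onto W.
proj_W(v) = (-255/61, 121/61, -26/61, 80/61)

Set up U = [u_1 | ... | u_2] ∈ R^(4×2). The projector onto W = col(U) is P = U (U^T U)^(-1) U^T.
Compute U^T U =
  [18, -2]
  [-2, 7],
and U^T v = (-18, -4).
Solve U^T U · c = U^T v for the coefficients: c = (-67/61, -54/61). The projection is proj_W(v) = U c.
Check: (v - proj_W(v)) · u_1 = 0  (should be 0).
Check: (v - proj_W(v)) · u_2 = 0  (should be 0).
Result: proj_W(v) = (-255/61, 121/61, -26/61, 80/61).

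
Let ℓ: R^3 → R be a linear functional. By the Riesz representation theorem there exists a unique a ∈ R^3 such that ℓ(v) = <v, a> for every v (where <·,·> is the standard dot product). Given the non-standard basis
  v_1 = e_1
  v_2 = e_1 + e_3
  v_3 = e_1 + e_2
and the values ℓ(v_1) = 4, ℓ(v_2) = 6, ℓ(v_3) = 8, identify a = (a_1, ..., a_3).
a = (4, 4, 2)

Write a = (a_1, ..., a_3) in the standard basis. For each basis vector v_i, ℓ(v_i) = <v_i, a> is a linear equation in the a_j's. Collect the n equations into a matrix system V a = ℓ, where row i of V is v_i (expressed in the standard basis). Since V is invertible (lower-triangular with 1s on the diagonal, up to permutation), solve by back-substitution:
  V =
[[1, 0, 0],
 [1, 0, 1],
 [1, 1, 0]]
  V a = (4, 6, 8)
Solving gives a = (4, 4, 2).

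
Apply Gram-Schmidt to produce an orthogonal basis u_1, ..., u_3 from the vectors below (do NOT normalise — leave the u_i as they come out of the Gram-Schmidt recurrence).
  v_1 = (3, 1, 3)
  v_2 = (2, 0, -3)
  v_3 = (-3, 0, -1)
Orthogonal basis:
  u_1 = (3, 1, 3)
  u_2 = (47/19, 3/19, -48/19)
  u_3 = (-33/238, 165/238, -11/119)

Apply the Gram-Schmidt recurrence
  u_1 = v_1
  u_i = v_i − Σ_{j<i} ((v_i · u_j) / (u_j · u_j)) · u_j.

Step by step this gives:
  u_1 = (3, 1, 3)
  u_2 = (47/19, 3/19, -48/19)
  u_3 = (-33/238, 165/238, -11/119)

Orthogonality check:
  u_2 · u_1 = 0 (should be 0)
  u_3 · u_1 = 0 (should be 0)
  u_3 · u_2 = 0 (should be 0)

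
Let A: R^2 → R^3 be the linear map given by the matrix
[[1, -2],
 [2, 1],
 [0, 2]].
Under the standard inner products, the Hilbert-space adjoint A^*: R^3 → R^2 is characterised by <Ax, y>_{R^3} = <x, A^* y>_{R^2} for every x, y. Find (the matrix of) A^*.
A^* = A^T =
[[1, 2, 0],
 [-2, 1, 2]]

For real matrices with standard dot products, the defining identity <Ax, y> = <x, A^* y> gives (Ax)^T y = x^T (A^*) y, i.e. x^T A^T y = x^T (A^*) y. Since this holds for all x, y, we must have A^* = A^T. Therefore
A^* =
[[1, 2, 0],
 [-2, 1, 2]].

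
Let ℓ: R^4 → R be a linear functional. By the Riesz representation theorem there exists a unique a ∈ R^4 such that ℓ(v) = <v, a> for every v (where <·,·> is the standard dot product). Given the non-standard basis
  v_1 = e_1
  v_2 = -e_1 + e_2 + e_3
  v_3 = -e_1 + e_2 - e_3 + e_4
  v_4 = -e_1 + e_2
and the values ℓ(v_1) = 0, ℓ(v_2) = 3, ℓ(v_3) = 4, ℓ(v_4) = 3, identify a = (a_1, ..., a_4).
a = (0, 3, 0, 1)

Write a = (a_1, ..., a_4) in the standard basis. For each basis vector v_i, ℓ(v_i) = <v_i, a> is a linear equation in the a_j's. Collect the n equations into a matrix system V a = ℓ, where row i of V is v_i (expressed in the standard basis). Since V is invertible (lower-triangular with 1s on the diagonal, up to permutation), solve by back-substitution:
  V =
[[1, 0, 0, 0],
 [-1, 1, 1, 0],
 [-1, 1, -1, 1],
 [-1, 1, 0, 0]]
  V a = (0, 3, 4, 3)
Solving gives a = (0, 3, 0, 1).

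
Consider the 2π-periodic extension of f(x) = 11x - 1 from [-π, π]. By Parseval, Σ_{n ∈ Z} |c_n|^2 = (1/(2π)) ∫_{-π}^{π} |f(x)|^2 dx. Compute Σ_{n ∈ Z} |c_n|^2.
Σ |c_n|^2 = 121π^2/3 + 1

Expand and integrate term by term over [-π, π]:
  ∫ (11x)^2 dx = 121·(2π^3/3); ∫ 2·11·(-1)·x dx = 0 (odd integrand); ∫ (-1)^2 dx = 1·2π.
So (1/(2π)) ∫_{-π}^{π} (11x - 1)^2 dx = 121π^2/3 + 1 = 121π^2/3 + 1.
Parseval ⇒ Σ |c_n|^2 = 121π^2/3 + 1.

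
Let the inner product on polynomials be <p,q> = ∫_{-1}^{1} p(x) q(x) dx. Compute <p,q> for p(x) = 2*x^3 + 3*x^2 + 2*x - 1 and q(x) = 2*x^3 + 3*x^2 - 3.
<p,q> = 152/35

Expand the product: p(x)·q(x) = 4*x^6 + 12*x^5 + 13*x^4 - 2*x^3 - 12*x^2 - 6*x + 3.
∫_{-1}^{1} of each monomial x^k gives [2/(k+1) if k even, 0 if k odd]. Integrating term-by-term (or equivalently evaluating the antiderivative F(x) = 4*x^7/7 + 2*x^6 + 13*x^5/5 - x^4/2 - 4*x^3 - 3*x^2 + 3*x at the endpoints):
  F(1) − F(−1) = 47/70 − (-257/70) = 152/35.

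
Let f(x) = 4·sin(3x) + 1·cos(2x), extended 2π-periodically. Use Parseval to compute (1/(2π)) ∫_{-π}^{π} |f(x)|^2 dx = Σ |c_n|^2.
Σ |c_n|^2 = 17/2

Expand |f|^2 and use orthogonality of {sin(nx), cos(mx)} on [-π, π]:
  ∫_{-π}^{π} sin(nx)^2 dx = π, ∫ cos(mx)^2 dx = π, and cross terms integrate to 0.
So ∫_{-π}^{π} f(x)^2 dx = 4^2 · π + 1^2 · π = (16 + 1)π.
Divide by 2π: (16 + 1)/2 = 17/2.
By Parseval, this equals Σ |c_n|^2.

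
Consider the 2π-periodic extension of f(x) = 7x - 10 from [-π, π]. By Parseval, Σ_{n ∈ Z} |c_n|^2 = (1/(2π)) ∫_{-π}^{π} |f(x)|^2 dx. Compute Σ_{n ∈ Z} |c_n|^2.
Σ |c_n|^2 = 49π^2/3 + 100

Expand and integrate term by term over [-π, π]:
  ∫ (7x)^2 dx = 49·(2π^3/3); ∫ 2·7·(-10)·x dx = 0 (odd integrand); ∫ (-10)^2 dx = 100·2π.
So (1/(2π)) ∫_{-π}^{π} (7x - 10)^2 dx = 49π^2/3 + 100 = 49π^2/3 + 100.
Parseval ⇒ Σ |c_n|^2 = 49π^2/3 + 100.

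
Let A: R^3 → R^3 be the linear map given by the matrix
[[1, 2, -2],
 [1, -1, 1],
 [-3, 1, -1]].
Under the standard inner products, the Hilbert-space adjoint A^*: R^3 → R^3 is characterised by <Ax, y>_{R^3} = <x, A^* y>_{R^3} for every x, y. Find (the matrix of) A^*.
A^* = A^T =
[[1, 1, -3],
 [2, -1, 1],
 [-2, 1, -1]]

For real matrices with standard dot products, the defining identity <Ax, y> = <x, A^* y> gives (Ax)^T y = x^T (A^*) y, i.e. x^T A^T y = x^T (A^*) y. Since this holds for all x, y, we must have A^* = A^T. Therefore
A^* =
[[1, 1, -3],
 [2, -1, 1],
 [-2, 1, -1]].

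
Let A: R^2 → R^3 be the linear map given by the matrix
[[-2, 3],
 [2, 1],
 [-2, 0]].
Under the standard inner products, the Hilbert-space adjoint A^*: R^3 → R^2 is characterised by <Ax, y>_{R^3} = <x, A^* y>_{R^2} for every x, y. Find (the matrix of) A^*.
A^* = A^T =
[[-2, 2, -2],
 [3, 1, 0]]

For real matrices with standard dot products, the defining identity <Ax, y> = <x, A^* y> gives (Ax)^T y = x^T (A^*) y, i.e. x^T A^T y = x^T (A^*) y. Since this holds for all x, y, we must have A^* = A^T. Therefore
A^* =
[[-2, 2, -2],
 [3, 1, 0]].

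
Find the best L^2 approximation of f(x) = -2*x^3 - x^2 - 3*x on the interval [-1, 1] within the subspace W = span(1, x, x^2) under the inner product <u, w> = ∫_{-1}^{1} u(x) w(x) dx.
g(x) = -x^2 - 21*x/5

The best approximation g ∈ W is the orthogonal projection of f onto W. Writing g = a_0 + a_1 x + a_2 x^2, the coefficients solve the normal equations G · a = b where
  G_{ij} = <φ_i, φ_j> and b_i = <f, φ_i>, with φ_0 = 1, φ_1 = x, φ_2 = x^2.
G =
  [2, 0, 2/3]
  [0, 2/3, 0]
  [2/3, 0, 2/5],
b = (-2/3, -14/5, -2/5).
Solving gives a_0 = 0, a_1 = -21/5, a_2 = -1, so
  g(x) = -x^2 - 21*x/5.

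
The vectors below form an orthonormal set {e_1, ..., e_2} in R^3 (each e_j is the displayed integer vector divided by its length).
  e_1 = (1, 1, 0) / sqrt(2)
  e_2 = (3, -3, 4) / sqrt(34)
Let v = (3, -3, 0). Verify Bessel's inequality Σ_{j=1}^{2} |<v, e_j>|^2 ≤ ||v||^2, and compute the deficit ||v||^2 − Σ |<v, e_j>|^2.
Σ |<v, e_j>|^2 = 162/17; ||v||^2 = 18; deficit = 144/17

Write each e_j = u_j / sqrt(<u_j, u_j>) where u_j is the displayed integer vector. Then <v, e_j> = <v, u_j> / sqrt(<u_j, u_j>), so |<v, e_j>|^2 = <v, u_j>^2 / <u_j, u_j>.
Coefficients: <v, e_1> = 0/sqrt(2), <v, e_2> = 18/sqrt(34).
Square and sum: Σ |<v, e_j>|^2 = 162/17.
Compute ||v||^2 = v·v = 18.
Deficit = 18 − 162/17 = 144/17 ≥ 0, confirming Bessel's inequality. (The deficit equals ||v − Σ <v,e_j> e_j||^2, the squared distance from v to span{e_j}.)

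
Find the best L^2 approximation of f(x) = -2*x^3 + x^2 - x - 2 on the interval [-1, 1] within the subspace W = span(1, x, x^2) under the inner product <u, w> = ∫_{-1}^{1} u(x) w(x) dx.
g(x) = x^2 - 11*x/5 - 2

The best approximation g ∈ W is the orthogonal projection of f onto W. Writing g = a_0 + a_1 x + a_2 x^2, the coefficients solve the normal equations G · a = b where
  G_{ij} = <φ_i, φ_j> and b_i = <f, φ_i>, with φ_0 = 1, φ_1 = x, φ_2 = x^2.
G =
  [2, 0, 2/3]
  [0, 2/3, 0]
  [2/3, 0, 2/5],
b = (-10/3, -22/15, -14/15).
Solving gives a_0 = -2, a_1 = -11/5, a_2 = 1, so
  g(x) = x^2 - 11*x/5 - 2.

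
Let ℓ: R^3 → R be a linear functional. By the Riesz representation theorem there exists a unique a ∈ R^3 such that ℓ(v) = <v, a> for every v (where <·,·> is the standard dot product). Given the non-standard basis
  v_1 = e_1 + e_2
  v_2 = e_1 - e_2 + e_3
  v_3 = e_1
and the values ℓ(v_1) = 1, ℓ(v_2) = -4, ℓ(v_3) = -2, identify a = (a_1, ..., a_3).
a = (-2, 3, 1)

Write a = (a_1, ..., a_3) in the standard basis. For each basis vector v_i, ℓ(v_i) = <v_i, a> is a linear equation in the a_j's. Collect the n equations into a matrix system V a = ℓ, where row i of V is v_i (expressed in the standard basis). Since V is invertible (lower-triangular with 1s on the diagonal, up to permutation), solve by back-substitution:
  V =
[[1, 1, 0],
 [1, -1, 1],
 [1, 0, 0]]
  V a = (1, -4, -2)
Solving gives a = (-2, 3, 1).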